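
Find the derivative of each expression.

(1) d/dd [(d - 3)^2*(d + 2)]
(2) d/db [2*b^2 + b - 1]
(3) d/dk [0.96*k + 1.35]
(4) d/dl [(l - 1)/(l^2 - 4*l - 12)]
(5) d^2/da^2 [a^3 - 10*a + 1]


(1) = (d - 3)*(3*d + 1)
(2) = 4*b + 1
(3) = 0.960000000000000
(4) = (l^2 - 4*l - 2*(l - 2)*(l - 1) - 12)/(-l^2 + 4*l + 12)^2
(5) = 6*a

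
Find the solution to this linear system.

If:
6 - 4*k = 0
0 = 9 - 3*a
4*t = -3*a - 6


Then:
a = 3
k = 3/2
t = -15/4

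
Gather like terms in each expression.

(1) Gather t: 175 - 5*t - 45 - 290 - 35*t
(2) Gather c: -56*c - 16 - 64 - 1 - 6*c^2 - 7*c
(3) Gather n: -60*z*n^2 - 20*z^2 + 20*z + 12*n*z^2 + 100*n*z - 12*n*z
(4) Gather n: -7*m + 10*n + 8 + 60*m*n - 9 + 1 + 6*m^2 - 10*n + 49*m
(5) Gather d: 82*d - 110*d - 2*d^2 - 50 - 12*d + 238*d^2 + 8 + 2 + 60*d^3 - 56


(1) = -40*t - 160
(2) = -6*c^2 - 63*c - 81
(3) = -60*n^2*z + n*(12*z^2 + 88*z) - 20*z^2 + 20*z
(4) = 6*m^2 + 60*m*n + 42*m
(5) = 60*d^3 + 236*d^2 - 40*d - 96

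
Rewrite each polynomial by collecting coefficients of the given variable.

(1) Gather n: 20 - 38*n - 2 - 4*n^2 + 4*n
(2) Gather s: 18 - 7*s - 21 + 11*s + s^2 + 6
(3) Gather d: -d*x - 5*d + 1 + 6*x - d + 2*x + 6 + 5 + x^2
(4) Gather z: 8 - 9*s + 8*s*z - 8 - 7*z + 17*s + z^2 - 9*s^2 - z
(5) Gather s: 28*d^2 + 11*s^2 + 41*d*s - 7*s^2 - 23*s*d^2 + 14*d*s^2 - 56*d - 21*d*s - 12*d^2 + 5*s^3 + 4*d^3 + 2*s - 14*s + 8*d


(1) = -4*n^2 - 34*n + 18
(2) = s^2 + 4*s + 3
(3) = d*(-x - 6) + x^2 + 8*x + 12
(4) = -9*s^2 + 8*s + z^2 + z*(8*s - 8)
(5) = 4*d^3 + 16*d^2 - 48*d + 5*s^3 + s^2*(14*d + 4) + s*(-23*d^2 + 20*d - 12)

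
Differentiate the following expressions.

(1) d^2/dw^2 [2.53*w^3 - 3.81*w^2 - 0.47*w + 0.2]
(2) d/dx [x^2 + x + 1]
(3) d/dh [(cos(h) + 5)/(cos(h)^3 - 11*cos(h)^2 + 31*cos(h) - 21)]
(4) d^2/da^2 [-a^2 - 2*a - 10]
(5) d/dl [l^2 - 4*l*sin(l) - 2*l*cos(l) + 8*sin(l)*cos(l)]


(1) = 15.18*w - 7.62
(2) = 2*x + 1
(3) = (-217*cos(h)/2 + 2*cos(2*h) + cos(3*h)/2 + 178)*sin(h)/(cos(h)^3 - 11*cos(h)^2 + 31*cos(h) - 21)^2
(4) = -2
(5) = 2*l*sin(l) - 4*l*cos(l) + 2*l - 4*sin(l) - 2*cos(l) + 8*cos(2*l)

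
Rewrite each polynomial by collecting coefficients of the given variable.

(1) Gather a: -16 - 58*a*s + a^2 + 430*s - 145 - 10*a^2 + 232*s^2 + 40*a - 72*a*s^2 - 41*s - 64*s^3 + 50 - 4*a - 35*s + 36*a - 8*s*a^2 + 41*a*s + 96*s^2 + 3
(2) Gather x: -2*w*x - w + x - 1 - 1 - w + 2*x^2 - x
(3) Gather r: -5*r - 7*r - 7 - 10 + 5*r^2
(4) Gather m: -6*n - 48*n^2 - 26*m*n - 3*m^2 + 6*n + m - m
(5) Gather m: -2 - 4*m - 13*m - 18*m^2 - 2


(1) = a^2*(-8*s - 9) + a*(-72*s^2 - 17*s + 72) - 64*s^3 + 328*s^2 + 354*s - 108
(2) = -2*w*x - 2*w + 2*x^2 - 2
(3) = 5*r^2 - 12*r - 17
(4) = -3*m^2 - 26*m*n - 48*n^2
(5) = -18*m^2 - 17*m - 4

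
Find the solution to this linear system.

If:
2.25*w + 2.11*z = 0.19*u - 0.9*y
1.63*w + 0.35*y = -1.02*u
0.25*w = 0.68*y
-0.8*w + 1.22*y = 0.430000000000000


Then:
u = 2.11
w = -1.22
y = -0.45
z = 1.69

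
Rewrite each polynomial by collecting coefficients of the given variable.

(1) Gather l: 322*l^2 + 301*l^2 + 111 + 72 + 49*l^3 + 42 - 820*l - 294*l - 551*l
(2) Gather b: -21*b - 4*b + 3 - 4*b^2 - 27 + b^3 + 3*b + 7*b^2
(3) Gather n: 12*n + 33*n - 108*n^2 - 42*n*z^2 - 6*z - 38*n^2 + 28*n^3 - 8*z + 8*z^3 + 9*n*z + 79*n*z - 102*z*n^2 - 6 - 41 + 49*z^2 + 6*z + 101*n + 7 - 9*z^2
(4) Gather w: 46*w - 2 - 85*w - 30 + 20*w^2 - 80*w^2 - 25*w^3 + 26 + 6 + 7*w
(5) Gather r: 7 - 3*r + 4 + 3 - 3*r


(1) = 49*l^3 + 623*l^2 - 1665*l + 225
(2) = b^3 + 3*b^2 - 22*b - 24
(3) = 28*n^3 + n^2*(-102*z - 146) + n*(-42*z^2 + 88*z + 146) + 8*z^3 + 40*z^2 - 8*z - 40
(4) = -25*w^3 - 60*w^2 - 32*w
(5) = 14 - 6*r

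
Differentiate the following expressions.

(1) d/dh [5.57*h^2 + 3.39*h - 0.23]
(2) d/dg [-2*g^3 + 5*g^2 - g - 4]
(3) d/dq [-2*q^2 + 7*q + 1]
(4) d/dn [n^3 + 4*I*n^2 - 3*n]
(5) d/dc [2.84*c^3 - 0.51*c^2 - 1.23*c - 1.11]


(1) = 11.14*h + 3.39
(2) = -6*g^2 + 10*g - 1
(3) = 7 - 4*q
(4) = 3*n^2 + 8*I*n - 3
(5) = 8.52*c^2 - 1.02*c - 1.23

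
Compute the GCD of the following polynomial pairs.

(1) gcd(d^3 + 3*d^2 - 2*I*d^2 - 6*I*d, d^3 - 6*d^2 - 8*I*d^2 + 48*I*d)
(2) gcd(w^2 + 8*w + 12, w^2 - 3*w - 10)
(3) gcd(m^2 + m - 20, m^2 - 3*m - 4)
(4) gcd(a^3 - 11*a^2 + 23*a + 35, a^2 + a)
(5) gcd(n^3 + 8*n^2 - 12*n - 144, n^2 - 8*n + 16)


(1) = d
(2) = gcd((w + 2)*(w + 6), (w - 5)*(w + 2)) = w + 2
(3) = gcd((m - 4)*(m + 5), (m - 4)*(m + 1)) = m - 4
(4) = a + 1
(5) = n - 4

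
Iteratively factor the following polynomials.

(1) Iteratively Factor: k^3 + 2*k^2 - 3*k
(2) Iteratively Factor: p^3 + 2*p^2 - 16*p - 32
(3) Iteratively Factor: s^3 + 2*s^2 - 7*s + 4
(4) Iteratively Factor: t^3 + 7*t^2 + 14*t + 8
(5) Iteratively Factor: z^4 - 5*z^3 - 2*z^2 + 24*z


(1) = (k + 3)*(k^2 - k) = (k - 1)*(k + 3)*(k)
(2) = (p + 4)*(p^2 - 2*p - 8) = (p + 2)*(p + 4)*(p - 4)
(3) = (s - 1)*(s^2 + 3*s - 4) = (s - 1)^2*(s + 4)
(4) = (t + 4)*(t^2 + 3*t + 2) = (t + 1)*(t + 4)*(t + 2)
(5) = (z - 4)*(z^3 - z^2 - 6*z) = (z - 4)*(z + 2)*(z^2 - 3*z) = z*(z - 4)*(z + 2)*(z - 3)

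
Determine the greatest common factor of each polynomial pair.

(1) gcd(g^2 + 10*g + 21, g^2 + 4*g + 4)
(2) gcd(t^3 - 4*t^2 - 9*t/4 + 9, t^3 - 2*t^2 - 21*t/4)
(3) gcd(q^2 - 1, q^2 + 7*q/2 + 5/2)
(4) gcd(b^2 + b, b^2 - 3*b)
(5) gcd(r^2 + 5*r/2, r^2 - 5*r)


(1) = 1
(2) = t + 3/2
(3) = gcd((q - 1)*(q + 1), (q + 1)*(q + 5/2)) = q + 1
(4) = b
(5) = gcd(r*(r + 5/2), r*(r - 5)) = r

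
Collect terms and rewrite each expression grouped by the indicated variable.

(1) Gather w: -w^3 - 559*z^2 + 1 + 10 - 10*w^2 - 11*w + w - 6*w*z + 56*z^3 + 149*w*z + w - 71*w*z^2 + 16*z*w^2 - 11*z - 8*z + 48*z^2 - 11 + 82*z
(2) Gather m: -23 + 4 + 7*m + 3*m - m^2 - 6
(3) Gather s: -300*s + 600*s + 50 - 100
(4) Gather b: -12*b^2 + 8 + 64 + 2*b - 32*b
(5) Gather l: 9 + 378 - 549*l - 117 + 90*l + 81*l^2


(1) = -w^3 + w^2*(16*z - 10) + w*(-71*z^2 + 143*z - 9) + 56*z^3 - 511*z^2 + 63*z
(2) = -m^2 + 10*m - 25
(3) = 300*s - 50
(4) = -12*b^2 - 30*b + 72
(5) = 81*l^2 - 459*l + 270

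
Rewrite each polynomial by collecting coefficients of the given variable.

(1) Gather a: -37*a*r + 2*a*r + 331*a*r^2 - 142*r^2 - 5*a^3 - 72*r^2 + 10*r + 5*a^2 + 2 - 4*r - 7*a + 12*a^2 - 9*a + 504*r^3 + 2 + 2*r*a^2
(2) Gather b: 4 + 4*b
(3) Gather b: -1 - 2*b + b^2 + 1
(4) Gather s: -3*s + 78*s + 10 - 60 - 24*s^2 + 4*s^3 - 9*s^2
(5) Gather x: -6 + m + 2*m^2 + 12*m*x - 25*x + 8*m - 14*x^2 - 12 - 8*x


(1) = -5*a^3 + a^2*(2*r + 17) + a*(331*r^2 - 35*r - 16) + 504*r^3 - 214*r^2 + 6*r + 4
(2) = 4*b + 4
(3) = b^2 - 2*b
(4) = 4*s^3 - 33*s^2 + 75*s - 50
(5) = 2*m^2 + 9*m - 14*x^2 + x*(12*m - 33) - 18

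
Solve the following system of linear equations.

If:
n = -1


Then:
n = -1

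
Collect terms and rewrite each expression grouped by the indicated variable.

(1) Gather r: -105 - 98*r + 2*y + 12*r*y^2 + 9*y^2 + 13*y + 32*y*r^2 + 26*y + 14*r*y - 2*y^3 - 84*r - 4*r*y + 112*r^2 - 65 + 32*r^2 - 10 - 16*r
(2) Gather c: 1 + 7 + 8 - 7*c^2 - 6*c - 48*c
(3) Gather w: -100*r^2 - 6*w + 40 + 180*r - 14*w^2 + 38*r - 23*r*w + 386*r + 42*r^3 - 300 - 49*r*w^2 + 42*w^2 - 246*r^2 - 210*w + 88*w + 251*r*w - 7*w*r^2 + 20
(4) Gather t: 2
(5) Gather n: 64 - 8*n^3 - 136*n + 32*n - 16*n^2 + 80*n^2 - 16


(1) = r^2*(32*y + 144) + r*(12*y^2 + 10*y - 198) - 2*y^3 + 9*y^2 + 41*y - 180
(2) = -7*c^2 - 54*c + 16
(3) = 42*r^3 - 346*r^2 + 604*r + w^2*(28 - 49*r) + w*(-7*r^2 + 228*r - 128) - 240
(4) = 2
(5) = -8*n^3 + 64*n^2 - 104*n + 48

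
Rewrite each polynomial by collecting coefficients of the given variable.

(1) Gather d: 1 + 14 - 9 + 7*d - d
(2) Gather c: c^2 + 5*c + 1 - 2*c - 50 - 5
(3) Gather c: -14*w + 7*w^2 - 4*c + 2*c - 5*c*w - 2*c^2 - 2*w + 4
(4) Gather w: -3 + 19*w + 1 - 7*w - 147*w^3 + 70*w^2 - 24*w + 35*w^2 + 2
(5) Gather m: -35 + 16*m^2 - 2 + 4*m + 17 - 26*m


(1) = 6*d + 6
(2) = c^2 + 3*c - 54
(3) = -2*c^2 + c*(-5*w - 2) + 7*w^2 - 16*w + 4
(4) = -147*w^3 + 105*w^2 - 12*w
(5) = 16*m^2 - 22*m - 20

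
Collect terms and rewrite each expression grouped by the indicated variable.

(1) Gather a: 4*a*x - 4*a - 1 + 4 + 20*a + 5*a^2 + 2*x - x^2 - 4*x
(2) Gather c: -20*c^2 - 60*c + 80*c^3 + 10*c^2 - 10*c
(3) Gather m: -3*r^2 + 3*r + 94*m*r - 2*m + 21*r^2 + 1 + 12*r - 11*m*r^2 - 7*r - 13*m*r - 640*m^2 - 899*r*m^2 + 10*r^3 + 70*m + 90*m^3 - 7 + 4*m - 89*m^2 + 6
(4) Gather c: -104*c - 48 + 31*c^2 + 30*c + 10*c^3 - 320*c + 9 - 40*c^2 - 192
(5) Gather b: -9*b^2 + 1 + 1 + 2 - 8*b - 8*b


(1) = 5*a^2 + a*(4*x + 16) - x^2 - 2*x + 3
(2) = 80*c^3 - 10*c^2 - 70*c
(3) = 90*m^3 + m^2*(-899*r - 729) + m*(-11*r^2 + 81*r + 72) + 10*r^3 + 18*r^2 + 8*r
(4) = 10*c^3 - 9*c^2 - 394*c - 231
(5) = -9*b^2 - 16*b + 4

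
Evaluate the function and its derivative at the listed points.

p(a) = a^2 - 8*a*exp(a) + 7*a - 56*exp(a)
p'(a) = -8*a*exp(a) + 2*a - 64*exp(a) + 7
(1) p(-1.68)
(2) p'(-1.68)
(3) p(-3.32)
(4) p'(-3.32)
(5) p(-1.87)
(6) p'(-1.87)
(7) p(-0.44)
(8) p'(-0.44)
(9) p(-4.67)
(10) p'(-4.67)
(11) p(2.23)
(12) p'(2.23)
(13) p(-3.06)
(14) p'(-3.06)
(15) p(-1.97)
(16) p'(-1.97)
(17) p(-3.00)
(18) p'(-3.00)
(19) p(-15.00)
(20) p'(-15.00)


(1) = -16.87
(2) = -5.78
(3) = -13.28
(4) = -0.99
(5) = -15.92
(6) = -4.30
(7) = -36.69
(8) = -32.83
(9) = -11.06
(10) = -2.59
(11) = -666.12
(12) = -749.64
(13) = -13.53
(14) = -0.97
(15) = -15.52
(16) = -3.67
(17) = -13.59
(18) = -0.99
(19) = 120.00
(20) = -23.00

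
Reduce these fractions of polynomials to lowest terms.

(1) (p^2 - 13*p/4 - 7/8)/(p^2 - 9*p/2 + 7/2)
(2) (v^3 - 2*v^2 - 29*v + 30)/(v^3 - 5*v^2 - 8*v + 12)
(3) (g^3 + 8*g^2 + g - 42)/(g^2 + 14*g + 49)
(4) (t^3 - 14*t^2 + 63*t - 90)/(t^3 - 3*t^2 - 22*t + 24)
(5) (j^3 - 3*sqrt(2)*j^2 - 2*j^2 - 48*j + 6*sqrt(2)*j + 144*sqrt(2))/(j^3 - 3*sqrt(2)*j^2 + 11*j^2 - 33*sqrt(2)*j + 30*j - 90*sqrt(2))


(1) = (4*p + 1)/(4*p - 4)
(2) = (v + 5)/(v + 2)
(3) = (g^2 + g - 6)/(g + 7)
(4) = (t^2 - 8*t + 15)/(t^2 + 3*t - 4)
(5) = (j - 8)/(j + 5)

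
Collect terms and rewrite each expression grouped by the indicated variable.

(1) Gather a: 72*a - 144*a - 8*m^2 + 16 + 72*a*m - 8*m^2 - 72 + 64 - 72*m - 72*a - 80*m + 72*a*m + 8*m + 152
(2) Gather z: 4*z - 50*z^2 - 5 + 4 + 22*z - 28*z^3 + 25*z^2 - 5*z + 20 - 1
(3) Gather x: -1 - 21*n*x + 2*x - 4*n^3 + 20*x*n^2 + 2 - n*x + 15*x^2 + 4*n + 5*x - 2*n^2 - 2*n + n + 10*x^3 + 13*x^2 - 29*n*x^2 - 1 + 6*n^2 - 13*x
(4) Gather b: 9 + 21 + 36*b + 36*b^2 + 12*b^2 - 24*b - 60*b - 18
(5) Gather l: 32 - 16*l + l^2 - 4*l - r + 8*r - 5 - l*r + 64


(1) = a*(144*m - 144) - 16*m^2 - 144*m + 160
(2) = -28*z^3 - 25*z^2 + 21*z + 18
(3) = -4*n^3 + 4*n^2 + 3*n + 10*x^3 + x^2*(28 - 29*n) + x*(20*n^2 - 22*n - 6)
(4) = 48*b^2 - 48*b + 12
(5) = l^2 + l*(-r - 20) + 7*r + 91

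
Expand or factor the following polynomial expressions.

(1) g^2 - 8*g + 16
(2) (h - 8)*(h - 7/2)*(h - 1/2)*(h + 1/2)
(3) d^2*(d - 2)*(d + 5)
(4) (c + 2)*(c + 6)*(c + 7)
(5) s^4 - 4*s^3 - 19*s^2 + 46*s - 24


(1) = (g - 4)^2
(2) = h^4 - 23*h^3/2 + 111*h^2/4 + 23*h/8 - 7
(3) = d^4 + 3*d^3 - 10*d^2
(4) = c^3 + 15*c^2 + 68*c + 84
(5) = (s - 6)*(s - 1)^2*(s + 4)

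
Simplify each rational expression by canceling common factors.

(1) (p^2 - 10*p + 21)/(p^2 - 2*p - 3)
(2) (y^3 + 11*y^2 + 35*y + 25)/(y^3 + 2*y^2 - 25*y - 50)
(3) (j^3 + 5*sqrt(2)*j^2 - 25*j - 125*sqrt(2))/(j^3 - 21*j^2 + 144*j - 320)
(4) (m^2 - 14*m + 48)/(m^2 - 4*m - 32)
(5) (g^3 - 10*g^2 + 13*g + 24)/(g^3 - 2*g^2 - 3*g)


(1) = (p - 7)/(p + 1)
(2) = (y^2 + 6*y + 5)/(y^2 - 3*y - 10)
(3) = (j^2 + j*(5 + 5*sqrt(2)) + 25*sqrt(2))/(j^2 - 16*j + 64)
(4) = (m - 6)/(m + 4)
(5) = (g - 8)/g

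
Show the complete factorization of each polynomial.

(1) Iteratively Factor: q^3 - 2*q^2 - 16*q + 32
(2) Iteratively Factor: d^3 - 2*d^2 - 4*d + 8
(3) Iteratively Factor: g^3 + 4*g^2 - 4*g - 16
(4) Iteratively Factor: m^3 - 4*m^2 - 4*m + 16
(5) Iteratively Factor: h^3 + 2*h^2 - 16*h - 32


(1) = (q - 2)*(q^2 - 16) = (q - 2)*(q + 4)*(q - 4)
(2) = (d - 2)*(d^2 - 4) = (d - 2)^2*(d + 2)
(3) = (g + 4)*(g^2 - 4) = (g - 2)*(g + 4)*(g + 2)
(4) = (m + 2)*(m^2 - 6*m + 8) = (m - 4)*(m + 2)*(m - 2)
(5) = (h + 2)*(h^2 - 16) = (h - 4)*(h + 2)*(h + 4)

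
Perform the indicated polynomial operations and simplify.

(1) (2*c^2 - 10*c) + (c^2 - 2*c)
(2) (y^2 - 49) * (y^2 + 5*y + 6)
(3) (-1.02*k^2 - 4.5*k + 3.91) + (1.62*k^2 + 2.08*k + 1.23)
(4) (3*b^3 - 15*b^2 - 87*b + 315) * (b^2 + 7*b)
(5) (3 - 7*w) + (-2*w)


(1) = 3*c^2 - 12*c
(2) = y^4 + 5*y^3 - 43*y^2 - 245*y - 294
(3) = 0.6*k^2 - 2.42*k + 5.14
(4) = 3*b^5 + 6*b^4 - 192*b^3 - 294*b^2 + 2205*b
(5) = 3 - 9*w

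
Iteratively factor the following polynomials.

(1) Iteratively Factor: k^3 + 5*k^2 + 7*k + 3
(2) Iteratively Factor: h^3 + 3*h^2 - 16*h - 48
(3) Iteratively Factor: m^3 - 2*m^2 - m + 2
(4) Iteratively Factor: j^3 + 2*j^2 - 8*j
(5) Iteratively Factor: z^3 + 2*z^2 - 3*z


(1) = (k + 1)*(k^2 + 4*k + 3) = (k + 1)*(k + 3)*(k + 1)
(2) = (h - 4)*(h^2 + 7*h + 12) = (h - 4)*(h + 4)*(h + 3)
(3) = (m - 1)*(m^2 - m - 2) = (m - 1)*(m + 1)*(m - 2)
(4) = (j - 2)*(j^2 + 4*j) = (j - 2)*(j + 4)*(j)
(5) = (z)*(z^2 + 2*z - 3) = z*(z + 3)*(z - 1)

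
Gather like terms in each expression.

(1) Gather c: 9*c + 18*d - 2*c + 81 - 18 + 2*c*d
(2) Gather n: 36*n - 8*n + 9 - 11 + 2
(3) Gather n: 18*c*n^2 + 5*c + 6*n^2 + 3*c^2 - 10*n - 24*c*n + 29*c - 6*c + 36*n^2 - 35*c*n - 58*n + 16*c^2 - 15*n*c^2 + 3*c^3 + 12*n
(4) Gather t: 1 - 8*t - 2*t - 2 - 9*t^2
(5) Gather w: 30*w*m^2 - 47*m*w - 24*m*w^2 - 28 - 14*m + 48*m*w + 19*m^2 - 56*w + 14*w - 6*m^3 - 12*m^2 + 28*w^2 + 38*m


(1) = c*(2*d + 7) + 18*d + 63
(2) = 28*n
(3) = 3*c^3 + 19*c^2 + 28*c + n^2*(18*c + 42) + n*(-15*c^2 - 59*c - 56)
(4) = -9*t^2 - 10*t - 1
(5) = -6*m^3 + 7*m^2 + 24*m + w^2*(28 - 24*m) + w*(30*m^2 + m - 42) - 28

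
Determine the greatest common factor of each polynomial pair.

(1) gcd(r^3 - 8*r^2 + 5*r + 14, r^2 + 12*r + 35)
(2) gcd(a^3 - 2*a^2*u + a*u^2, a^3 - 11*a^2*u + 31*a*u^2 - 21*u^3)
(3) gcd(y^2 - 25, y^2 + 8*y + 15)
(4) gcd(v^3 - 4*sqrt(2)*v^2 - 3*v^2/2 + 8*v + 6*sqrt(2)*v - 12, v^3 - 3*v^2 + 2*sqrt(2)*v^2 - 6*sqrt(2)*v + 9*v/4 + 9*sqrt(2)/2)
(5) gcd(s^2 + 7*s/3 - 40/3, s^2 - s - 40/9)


(1) = 1
(2) = gcd(a*(a - u)^2, (a - 7*u)*(a - 3*u)*(a - u)) = -a + u
(3) = gcd((y - 5)*(y + 5), (y + 3)*(y + 5)) = y + 5
(4) = v - 3/2
(5) = s - 8/3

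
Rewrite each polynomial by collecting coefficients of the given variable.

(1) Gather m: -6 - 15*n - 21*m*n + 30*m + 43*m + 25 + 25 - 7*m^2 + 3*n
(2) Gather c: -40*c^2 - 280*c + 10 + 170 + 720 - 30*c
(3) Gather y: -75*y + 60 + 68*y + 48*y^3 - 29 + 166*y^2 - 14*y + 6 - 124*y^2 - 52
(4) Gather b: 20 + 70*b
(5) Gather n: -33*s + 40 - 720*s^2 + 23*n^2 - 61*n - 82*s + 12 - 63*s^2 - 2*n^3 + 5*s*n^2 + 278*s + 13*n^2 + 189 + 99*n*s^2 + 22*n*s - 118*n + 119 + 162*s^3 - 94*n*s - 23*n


(1) = -7*m^2 + m*(73 - 21*n) - 12*n + 44
(2) = -40*c^2 - 310*c + 900
(3) = 48*y^3 + 42*y^2 - 21*y - 15
(4) = 70*b + 20
(5) = -2*n^3 + n^2*(5*s + 36) + n*(99*s^2 - 72*s - 202) + 162*s^3 - 783*s^2 + 163*s + 360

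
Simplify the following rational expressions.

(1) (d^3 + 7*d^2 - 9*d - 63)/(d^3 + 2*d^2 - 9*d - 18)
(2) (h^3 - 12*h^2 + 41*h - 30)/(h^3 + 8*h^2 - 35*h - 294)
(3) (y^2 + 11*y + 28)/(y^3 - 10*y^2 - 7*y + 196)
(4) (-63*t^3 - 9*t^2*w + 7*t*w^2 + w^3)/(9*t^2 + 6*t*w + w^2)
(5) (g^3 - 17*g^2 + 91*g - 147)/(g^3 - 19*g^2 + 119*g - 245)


(1) = (d + 7)/(d + 2)
(2) = (h^2 - 6*h + 5)/(h^2 + 14*h + 49)
(3) = (y + 7)/(y^2 - 14*y + 49)
(4) = (-21*t^2 + 4*t*w + w^2)/(3*t + w)
(5) = (g - 3)/(g - 5)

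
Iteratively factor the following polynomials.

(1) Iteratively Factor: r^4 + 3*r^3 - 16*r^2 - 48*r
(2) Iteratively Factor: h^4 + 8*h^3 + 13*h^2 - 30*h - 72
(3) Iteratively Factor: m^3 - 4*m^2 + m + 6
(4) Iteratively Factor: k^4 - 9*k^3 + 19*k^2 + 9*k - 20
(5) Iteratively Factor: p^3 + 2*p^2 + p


(1) = (r + 3)*(r^3 - 16*r) = (r + 3)*(r + 4)*(r^2 - 4*r) = (r - 4)*(r + 3)*(r + 4)*(r)
(2) = (h - 2)*(h^3 + 10*h^2 + 33*h + 36) = (h - 2)*(h + 3)*(h^2 + 7*h + 12) = (h - 2)*(h + 3)^2*(h + 4)
(3) = (m - 3)*(m^2 - m - 2) = (m - 3)*(m + 1)*(m - 2)
(4) = (k - 4)*(k^3 - 5*k^2 - k + 5) = (k - 5)*(k - 4)*(k^2 - 1) = (k - 5)*(k - 4)*(k + 1)*(k - 1)
(5) = (p + 1)*(p^2 + p) = (p + 1)^2*(p)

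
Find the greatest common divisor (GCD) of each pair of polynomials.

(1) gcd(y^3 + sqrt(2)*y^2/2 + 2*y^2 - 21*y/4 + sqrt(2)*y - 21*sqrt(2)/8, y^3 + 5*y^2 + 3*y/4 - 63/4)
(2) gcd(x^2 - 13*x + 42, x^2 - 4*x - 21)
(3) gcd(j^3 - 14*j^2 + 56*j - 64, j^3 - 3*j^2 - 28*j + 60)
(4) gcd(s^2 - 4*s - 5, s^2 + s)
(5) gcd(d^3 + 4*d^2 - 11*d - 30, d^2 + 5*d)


(1) = y^2 + 2*y - 21/4
(2) = x - 7
(3) = gcd((j - 8)*(j - 4)*(j - 2), (j - 6)*(j - 2)*(j + 5)) = j - 2
(4) = gcd((s - 5)*(s + 1), s*(s + 1)) = s + 1
(5) = gcd((d - 3)*(d + 2)*(d + 5), d*(d + 5)) = d + 5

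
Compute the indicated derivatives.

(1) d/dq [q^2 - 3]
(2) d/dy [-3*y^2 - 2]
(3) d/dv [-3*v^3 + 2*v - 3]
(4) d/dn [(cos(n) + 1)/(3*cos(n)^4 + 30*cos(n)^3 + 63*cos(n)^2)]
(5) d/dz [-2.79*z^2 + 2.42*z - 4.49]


(1) = 2*q
(2) = -6*y
(3) = 2 - 9*v^2
(4) = (cos(n)^3 + 8*cos(n)^2 + 17*cos(n) + 14)*sin(n)/((cos(n) + 3)^2*(cos(n) + 7)^2*cos(n)^3)
(5) = 2.42 - 5.58*z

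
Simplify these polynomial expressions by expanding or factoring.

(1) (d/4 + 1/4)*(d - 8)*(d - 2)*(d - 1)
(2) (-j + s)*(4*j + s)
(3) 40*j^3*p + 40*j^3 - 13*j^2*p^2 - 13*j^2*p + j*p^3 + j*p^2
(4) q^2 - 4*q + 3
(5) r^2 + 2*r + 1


(1) = d^4/4 - 5*d^3/2 + 15*d^2/4 + 5*d/2 - 4
(2) = -4*j^2 + 3*j*s + s^2
(3) = (-8*j + p)*(-5*j + p)*(j*p + j)
(4) = (q - 3)*(q - 1)
(5) = (r + 1)^2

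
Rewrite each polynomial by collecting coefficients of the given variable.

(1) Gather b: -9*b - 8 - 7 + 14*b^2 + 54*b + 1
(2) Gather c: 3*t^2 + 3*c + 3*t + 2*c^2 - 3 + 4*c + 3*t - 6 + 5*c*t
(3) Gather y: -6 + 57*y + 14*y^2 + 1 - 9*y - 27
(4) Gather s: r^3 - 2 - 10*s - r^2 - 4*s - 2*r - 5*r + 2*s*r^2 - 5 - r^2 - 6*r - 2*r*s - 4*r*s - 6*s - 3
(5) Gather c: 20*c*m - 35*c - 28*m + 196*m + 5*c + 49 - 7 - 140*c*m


(1) = 14*b^2 + 45*b - 14
(2) = 2*c^2 + c*(5*t + 7) + 3*t^2 + 6*t - 9
(3) = 14*y^2 + 48*y - 32
(4) = r^3 - 2*r^2 - 13*r + s*(2*r^2 - 6*r - 20) - 10
(5) = c*(-120*m - 30) + 168*m + 42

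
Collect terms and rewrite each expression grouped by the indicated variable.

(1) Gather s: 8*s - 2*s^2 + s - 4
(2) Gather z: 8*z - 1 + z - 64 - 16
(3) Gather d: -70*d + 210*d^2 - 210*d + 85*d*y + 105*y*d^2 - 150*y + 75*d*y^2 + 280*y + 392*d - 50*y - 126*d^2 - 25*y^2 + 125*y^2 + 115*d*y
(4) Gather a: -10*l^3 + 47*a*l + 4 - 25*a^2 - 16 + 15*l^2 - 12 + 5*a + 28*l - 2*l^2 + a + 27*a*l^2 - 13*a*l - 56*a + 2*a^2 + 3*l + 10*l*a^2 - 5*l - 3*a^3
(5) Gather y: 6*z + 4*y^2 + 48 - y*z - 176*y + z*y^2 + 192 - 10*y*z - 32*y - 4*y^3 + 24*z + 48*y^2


(1) = -2*s^2 + 9*s - 4
(2) = 9*z - 81
(3) = d^2*(105*y + 84) + d*(75*y^2 + 200*y + 112) + 100*y^2 + 80*y
(4) = -3*a^3 + a^2*(10*l - 23) + a*(27*l^2 + 34*l - 50) - 10*l^3 + 13*l^2 + 26*l - 24
(5) = -4*y^3 + y^2*(z + 52) + y*(-11*z - 208) + 30*z + 240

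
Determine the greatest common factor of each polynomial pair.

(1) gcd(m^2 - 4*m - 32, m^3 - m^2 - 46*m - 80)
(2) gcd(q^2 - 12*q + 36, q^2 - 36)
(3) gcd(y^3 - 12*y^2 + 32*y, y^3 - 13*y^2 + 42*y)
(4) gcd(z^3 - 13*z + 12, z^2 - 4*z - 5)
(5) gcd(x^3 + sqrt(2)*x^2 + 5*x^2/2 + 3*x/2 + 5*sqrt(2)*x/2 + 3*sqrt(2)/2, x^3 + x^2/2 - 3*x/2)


(1) = m - 8
(2) = gcd((q - 6)^2, (q - 6)*(q + 6)) = q - 6
(3) = gcd(y*(y - 8)*(y - 4), y*(y - 7)*(y - 6)) = y
(4) = 1
(5) = x + 3/2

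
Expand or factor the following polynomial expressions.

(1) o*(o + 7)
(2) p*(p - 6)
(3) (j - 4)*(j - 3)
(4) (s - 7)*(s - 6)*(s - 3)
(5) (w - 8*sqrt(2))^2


(1) = o^2 + 7*o
(2) = p^2 - 6*p
(3) = j^2 - 7*j + 12
(4) = s^3 - 16*s^2 + 81*s - 126
(5) = w^2 - 16*sqrt(2)*w + 128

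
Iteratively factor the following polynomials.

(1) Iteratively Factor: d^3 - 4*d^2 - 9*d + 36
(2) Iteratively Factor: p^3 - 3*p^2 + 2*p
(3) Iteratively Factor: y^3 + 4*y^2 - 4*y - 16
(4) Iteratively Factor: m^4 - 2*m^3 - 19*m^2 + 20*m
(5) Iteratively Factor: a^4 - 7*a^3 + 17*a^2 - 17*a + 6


(1) = (d + 3)*(d^2 - 7*d + 12) = (d - 3)*(d + 3)*(d - 4)
(2) = (p - 2)*(p^2 - p) = (p - 2)*(p - 1)*(p)
(3) = (y + 2)*(y^2 + 2*y - 8) = (y + 2)*(y + 4)*(y - 2)
(4) = (m - 5)*(m^3 + 3*m^2 - 4*m) = (m - 5)*(m - 1)*(m^2 + 4*m) = (m - 5)*(m - 1)*(m + 4)*(m)
(5) = (a - 1)*(a^3 - 6*a^2 + 11*a - 6) = (a - 3)*(a - 1)*(a^2 - 3*a + 2) = (a - 3)*(a - 2)*(a - 1)*(a - 1)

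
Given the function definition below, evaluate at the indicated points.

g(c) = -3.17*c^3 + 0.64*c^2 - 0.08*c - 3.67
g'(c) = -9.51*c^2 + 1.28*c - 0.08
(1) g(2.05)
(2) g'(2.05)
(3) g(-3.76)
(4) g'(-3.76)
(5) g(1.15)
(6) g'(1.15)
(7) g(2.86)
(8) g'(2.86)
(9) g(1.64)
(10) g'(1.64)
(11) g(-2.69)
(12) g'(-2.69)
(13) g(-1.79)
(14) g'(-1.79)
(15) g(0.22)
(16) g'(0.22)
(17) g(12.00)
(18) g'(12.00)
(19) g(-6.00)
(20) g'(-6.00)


(1) = -28.45
(2) = -37.42
(3) = 174.19
(4) = -139.34
(5) = -7.74
(6) = -11.18
(7) = -72.82
(8) = -74.21
(9) = -16.06
(10) = -23.56
(11) = 62.88
(12) = -72.34
(13) = 16.70
(14) = -32.84
(15) = -3.69
(16) = -0.26
(17) = -5390.23
(18) = -1354.16
(19) = 704.57
(20) = -350.12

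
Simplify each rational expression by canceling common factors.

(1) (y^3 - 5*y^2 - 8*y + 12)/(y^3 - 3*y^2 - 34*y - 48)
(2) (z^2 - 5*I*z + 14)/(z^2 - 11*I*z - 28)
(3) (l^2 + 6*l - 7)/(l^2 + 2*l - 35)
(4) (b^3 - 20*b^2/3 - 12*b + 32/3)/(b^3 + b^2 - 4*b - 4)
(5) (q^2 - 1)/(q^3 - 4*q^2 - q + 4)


(1) = (y^2 - 7*y + 6)/(y^2 - 5*y - 24)
(2) = (z + 2*I)/(z - 4*I)
(3) = (l - 1)/(l - 5)
(4) = (3*b^2 - 26*b + 16)/(3*b^2 - 3*b - 6)
(5) = 1/(q - 4)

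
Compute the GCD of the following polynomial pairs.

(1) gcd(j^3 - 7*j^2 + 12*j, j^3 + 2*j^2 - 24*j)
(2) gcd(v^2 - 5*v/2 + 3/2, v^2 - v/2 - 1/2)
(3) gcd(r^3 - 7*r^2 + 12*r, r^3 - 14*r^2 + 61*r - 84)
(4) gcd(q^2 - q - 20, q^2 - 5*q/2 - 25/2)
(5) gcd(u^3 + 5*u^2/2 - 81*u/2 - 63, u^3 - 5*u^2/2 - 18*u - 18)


(1) = j^2 - 4*j
(2) = v - 1
(3) = r^2 - 7*r + 12
(4) = q - 5
(5) = gcd((u - 6)*(u + 3/2)*(u + 7), (u - 6)*(u + 3/2)*(u + 2)) = u^2 - 9*u/2 - 9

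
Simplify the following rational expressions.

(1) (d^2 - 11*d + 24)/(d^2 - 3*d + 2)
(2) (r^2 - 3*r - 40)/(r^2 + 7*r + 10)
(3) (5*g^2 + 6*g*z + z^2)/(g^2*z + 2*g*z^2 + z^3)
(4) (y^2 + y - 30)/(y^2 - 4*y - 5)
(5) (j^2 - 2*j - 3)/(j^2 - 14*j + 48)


(1) = (d^2 - 11*d + 24)/(d^2 - 3*d + 2)
(2) = (r - 8)/(r + 2)
(3) = (5*g + z)/(g*z + z^2)
(4) = (y + 6)/(y + 1)
(5) = (j^2 - 2*j - 3)/(j^2 - 14*j + 48)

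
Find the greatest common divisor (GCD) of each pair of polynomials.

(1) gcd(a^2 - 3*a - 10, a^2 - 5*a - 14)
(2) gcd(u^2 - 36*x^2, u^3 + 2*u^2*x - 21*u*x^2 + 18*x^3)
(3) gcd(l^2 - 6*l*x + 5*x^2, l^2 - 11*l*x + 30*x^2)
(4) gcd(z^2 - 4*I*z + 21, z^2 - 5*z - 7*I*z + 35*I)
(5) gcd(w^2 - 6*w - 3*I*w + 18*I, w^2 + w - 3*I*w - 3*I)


(1) = a + 2
(2) = u + 6*x
(3) = gcd((l - 5*x)*(l - x), (l - 6*x)*(l - 5*x)) = -l + 5*x
(4) = z - 7*I
(5) = w - 3*I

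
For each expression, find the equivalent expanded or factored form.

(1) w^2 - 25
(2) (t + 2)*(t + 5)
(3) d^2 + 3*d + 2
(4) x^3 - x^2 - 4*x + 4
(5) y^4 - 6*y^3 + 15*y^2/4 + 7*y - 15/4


(1) = (w - 5)*(w + 5)
(2) = t^2 + 7*t + 10
(3) = (d + 1)*(d + 2)
(4) = (x - 2)*(x - 1)*(x + 2)
(5) = (y - 5)*(y - 3/2)*(y - 1/2)*(y + 1)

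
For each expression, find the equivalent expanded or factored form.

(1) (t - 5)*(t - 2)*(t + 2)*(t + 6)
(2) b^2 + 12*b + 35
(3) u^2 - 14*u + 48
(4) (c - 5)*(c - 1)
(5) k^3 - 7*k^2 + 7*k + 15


(1) = t^4 + t^3 - 34*t^2 - 4*t + 120
(2) = (b + 5)*(b + 7)
(3) = (u - 8)*(u - 6)
(4) = c^2 - 6*c + 5
(5) = (k - 5)*(k - 3)*(k + 1)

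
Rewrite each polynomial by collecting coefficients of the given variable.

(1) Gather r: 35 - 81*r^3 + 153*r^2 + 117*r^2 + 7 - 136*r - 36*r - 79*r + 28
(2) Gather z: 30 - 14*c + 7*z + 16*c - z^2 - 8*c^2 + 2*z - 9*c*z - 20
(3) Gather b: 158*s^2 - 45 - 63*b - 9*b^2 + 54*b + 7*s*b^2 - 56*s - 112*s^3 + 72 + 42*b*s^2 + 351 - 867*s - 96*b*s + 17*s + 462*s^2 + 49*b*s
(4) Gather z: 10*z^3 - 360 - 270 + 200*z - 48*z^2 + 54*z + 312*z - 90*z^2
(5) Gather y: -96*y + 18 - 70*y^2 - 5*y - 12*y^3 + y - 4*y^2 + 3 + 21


(1) = -81*r^3 + 270*r^2 - 251*r + 70
(2) = -8*c^2 + 2*c - z^2 + z*(9 - 9*c) + 10
(3) = b^2*(7*s - 9) + b*(42*s^2 - 47*s - 9) - 112*s^3 + 620*s^2 - 906*s + 378
(4) = 10*z^3 - 138*z^2 + 566*z - 630
(5) = -12*y^3 - 74*y^2 - 100*y + 42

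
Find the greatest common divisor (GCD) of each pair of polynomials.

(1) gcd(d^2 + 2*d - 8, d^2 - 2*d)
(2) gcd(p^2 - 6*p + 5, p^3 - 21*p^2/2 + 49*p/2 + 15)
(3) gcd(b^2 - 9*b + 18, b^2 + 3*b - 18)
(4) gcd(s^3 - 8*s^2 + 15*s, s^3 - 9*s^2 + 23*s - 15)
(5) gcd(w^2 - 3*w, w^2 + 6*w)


(1) = gcd((d - 2)*(d + 4), d*(d - 2)) = d - 2
(2) = p - 5
(3) = gcd((b - 6)*(b - 3), (b - 3)*(b + 6)) = b - 3
(4) = gcd(s*(s - 5)*(s - 3), (s - 5)*(s - 3)*(s - 1)) = s^2 - 8*s + 15
(5) = gcd(w*(w - 3), w*(w + 6)) = w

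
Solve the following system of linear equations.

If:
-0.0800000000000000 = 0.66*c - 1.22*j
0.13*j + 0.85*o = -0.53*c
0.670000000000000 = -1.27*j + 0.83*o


Then:
c = -0.60
j = -0.26
o = 0.41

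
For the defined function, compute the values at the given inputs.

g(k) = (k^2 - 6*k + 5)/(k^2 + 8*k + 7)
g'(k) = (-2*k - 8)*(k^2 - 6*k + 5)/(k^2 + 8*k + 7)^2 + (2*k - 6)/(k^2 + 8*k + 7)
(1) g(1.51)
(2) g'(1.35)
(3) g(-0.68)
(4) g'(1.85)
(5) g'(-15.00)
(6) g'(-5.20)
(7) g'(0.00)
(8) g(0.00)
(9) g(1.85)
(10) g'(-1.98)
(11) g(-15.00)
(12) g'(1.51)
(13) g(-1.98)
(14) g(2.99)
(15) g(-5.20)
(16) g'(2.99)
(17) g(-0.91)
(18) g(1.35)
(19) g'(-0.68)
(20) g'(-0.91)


(1) = -0.08
(2) = -0.13
(3) = 4.72
(4) = -0.04
(5) = 0.24
(6) = 4.82
(7) = -1.67
(8) = 0.71
(9) = -0.11
(10) = -1.45
(11) = 2.86
(12) = -0.10
(13) = -4.23
(14) = -0.10
(15) = -8.37
(16) = 0.03
(17) = 20.59
(18) = -0.07
(19) = -19.13
(20) = -246.48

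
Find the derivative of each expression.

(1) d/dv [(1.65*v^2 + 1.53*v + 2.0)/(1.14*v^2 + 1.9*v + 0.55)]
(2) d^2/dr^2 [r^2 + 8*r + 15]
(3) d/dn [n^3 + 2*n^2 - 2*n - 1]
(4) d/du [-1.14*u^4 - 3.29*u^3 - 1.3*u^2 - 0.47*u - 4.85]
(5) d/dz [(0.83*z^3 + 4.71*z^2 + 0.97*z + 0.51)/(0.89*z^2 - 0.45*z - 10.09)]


(1) = (1.3908*v^2 - 2.745*v - 2.9585)/(1.2996*v^4 + 4.332*v^3 + 4.864*v^2 + 2.09*v + 0.3025)
(2) = 2
(3) = 3*n^2 + 4*n - 2
(4) = -4.56*u^3 - 9.87*u^2 - 2.6*u - 0.47
(5) = (0.7387*z^4 - 0.747*z^3 - 28.1069*z^2 - 95.9556*z - 9.5578)/(0.7921*z^4 - 0.801*z^3 - 17.7577*z^2 + 9.081*z + 101.8081)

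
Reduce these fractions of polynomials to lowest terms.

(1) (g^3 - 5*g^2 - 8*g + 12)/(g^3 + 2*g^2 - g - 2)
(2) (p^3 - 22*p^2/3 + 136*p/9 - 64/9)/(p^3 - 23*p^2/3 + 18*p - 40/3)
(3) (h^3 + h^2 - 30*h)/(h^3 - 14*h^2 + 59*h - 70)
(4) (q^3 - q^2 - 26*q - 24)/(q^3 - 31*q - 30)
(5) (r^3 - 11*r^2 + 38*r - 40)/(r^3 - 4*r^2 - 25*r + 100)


(1) = (g - 6)/(g + 1)
(2) = (9*p^2 - 30*p + 16)/(9*p^2 - 33*p + 30)
(3) = (h^2 + 6*h)/(h^2 - 9*h + 14)
(4) = (q + 4)/(q + 5)
(5) = (r - 2)/(r + 5)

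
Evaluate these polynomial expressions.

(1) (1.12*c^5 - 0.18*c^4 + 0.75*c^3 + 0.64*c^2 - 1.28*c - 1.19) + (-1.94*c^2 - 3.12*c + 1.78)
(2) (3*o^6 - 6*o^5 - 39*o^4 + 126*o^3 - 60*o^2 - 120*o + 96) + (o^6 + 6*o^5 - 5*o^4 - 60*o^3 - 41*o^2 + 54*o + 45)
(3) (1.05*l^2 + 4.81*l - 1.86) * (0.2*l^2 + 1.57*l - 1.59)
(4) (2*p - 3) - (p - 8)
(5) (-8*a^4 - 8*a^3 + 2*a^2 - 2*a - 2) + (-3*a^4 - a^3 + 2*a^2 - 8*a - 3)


(1) = 1.12*c^5 - 0.18*c^4 + 0.75*c^3 - 1.3*c^2 - 4.4*c + 0.59
(2) = 4*o^6 - 44*o^4 + 66*o^3 - 101*o^2 - 66*o + 141
(3) = 0.21*l^4 + 2.6105*l^3 + 5.5102*l^2 - 10.5681*l + 2.9574
(4) = p + 5
(5) = -11*a^4 - 9*a^3 + 4*a^2 - 10*a - 5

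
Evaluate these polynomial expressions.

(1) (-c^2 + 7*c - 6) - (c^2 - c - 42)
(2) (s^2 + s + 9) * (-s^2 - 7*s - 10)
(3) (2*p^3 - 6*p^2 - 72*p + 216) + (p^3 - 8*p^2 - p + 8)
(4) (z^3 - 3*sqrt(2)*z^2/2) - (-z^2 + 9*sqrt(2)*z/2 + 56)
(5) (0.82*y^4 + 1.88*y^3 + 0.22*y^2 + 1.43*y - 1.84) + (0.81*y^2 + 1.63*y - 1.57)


(1) = -2*c^2 + 8*c + 36
(2) = -s^4 - 8*s^3 - 26*s^2 - 73*s - 90
(3) = 3*p^3 - 14*p^2 - 73*p + 224
(4) = z^3 - 3*sqrt(2)*z^2/2 + z^2 - 9*sqrt(2)*z/2 - 56
(5) = 0.82*y^4 + 1.88*y^3 + 1.03*y^2 + 3.06*y - 3.41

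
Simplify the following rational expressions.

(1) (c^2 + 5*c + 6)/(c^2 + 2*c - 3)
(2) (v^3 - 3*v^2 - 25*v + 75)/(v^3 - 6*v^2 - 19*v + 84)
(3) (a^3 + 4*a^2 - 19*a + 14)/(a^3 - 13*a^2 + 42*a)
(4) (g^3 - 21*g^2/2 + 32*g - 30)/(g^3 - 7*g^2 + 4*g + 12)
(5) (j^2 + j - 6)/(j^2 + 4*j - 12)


(1) = (c + 2)/(c - 1)
(2) = (v^2 - 25)/(v^2 - 3*v - 28)
(3) = (a^3 + 4*a^2 - 19*a + 14)/(a^3 - 13*a^2 + 42*a)
(4) = (2*g - 5)/(2*g + 2)
(5) = (j + 3)/(j + 6)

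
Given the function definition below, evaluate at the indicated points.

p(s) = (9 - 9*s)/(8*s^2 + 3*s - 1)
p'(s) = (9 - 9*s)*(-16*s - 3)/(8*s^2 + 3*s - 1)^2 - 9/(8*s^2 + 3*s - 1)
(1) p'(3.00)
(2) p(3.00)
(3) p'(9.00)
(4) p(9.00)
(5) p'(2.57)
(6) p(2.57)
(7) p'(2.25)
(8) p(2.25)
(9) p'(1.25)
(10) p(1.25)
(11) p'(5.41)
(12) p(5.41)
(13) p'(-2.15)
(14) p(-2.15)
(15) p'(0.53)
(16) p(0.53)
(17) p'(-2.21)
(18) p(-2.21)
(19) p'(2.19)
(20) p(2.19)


(1) = 0.03
(2) = -0.23
(3) = 0.01
(4) = -0.11
(5) = 0.02
(6) = -0.24
(7) = 0.01
(8) = -0.24
(9) = -0.37
(10) = -0.15
(11) = 0.02
(12) = -0.16
(13) = 0.72
(14) = 0.96
(15) = -9.20
(16) = 1.49
(17) = 0.66
(18) = 0.92
(19) = 0.01
(20) = -0.24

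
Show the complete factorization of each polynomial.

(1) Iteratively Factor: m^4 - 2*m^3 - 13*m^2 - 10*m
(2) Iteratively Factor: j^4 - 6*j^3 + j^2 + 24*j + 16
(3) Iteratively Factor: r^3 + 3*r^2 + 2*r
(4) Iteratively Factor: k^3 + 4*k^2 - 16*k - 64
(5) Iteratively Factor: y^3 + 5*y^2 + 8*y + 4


(1) = (m)*(m^3 - 2*m^2 - 13*m - 10) = m*(m + 2)*(m^2 - 4*m - 5) = m*(m - 5)*(m + 2)*(m + 1)
(2) = (j - 4)*(j^3 - 2*j^2 - 7*j - 4) = (j - 4)*(j + 1)*(j^2 - 3*j - 4) = (j - 4)^2*(j + 1)*(j + 1)
(3) = (r + 2)*(r^2 + r) = (r + 1)*(r + 2)*(r)
(4) = (k + 4)*(k^2 - 16) = (k - 4)*(k + 4)*(k + 4)
(5) = (y + 2)*(y^2 + 3*y + 2) = (y + 2)^2*(y + 1)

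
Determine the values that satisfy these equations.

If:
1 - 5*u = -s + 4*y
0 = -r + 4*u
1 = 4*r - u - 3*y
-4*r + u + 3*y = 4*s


Then:
r = 1/3
s = -1/4
u = 1/12
y = 1/12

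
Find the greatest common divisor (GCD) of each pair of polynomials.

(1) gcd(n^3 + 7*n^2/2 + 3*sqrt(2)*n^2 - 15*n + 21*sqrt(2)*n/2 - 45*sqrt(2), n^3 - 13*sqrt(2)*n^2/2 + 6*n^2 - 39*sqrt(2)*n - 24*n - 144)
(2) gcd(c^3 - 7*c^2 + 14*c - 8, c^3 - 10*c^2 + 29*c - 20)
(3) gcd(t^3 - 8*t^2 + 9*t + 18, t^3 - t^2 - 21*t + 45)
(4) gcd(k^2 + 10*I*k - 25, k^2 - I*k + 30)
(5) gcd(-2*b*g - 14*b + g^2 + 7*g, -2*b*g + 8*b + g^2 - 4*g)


(1) = n + 6
(2) = c^2 - 5*c + 4
(3) = gcd((t - 6)*(t - 3)*(t + 1), (t - 3)^2*(t + 5)) = t - 3
(4) = k + 5*I
(5) = gcd((-2*b + g)*(g + 7), (-2*b + g)*(g - 4)) = 2*b - g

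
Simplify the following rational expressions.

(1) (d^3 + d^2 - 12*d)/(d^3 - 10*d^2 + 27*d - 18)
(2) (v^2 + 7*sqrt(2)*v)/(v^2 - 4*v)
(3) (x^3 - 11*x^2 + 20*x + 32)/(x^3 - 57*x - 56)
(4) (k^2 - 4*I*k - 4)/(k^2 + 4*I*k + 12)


(1) = (d^2 + 4*d)/(d^2 - 7*d + 6)
(2) = (v + 7*sqrt(2))/(v - 4)
(3) = (x - 4)/(x + 7)
(4) = (k - 2*I)/(k + 6*I)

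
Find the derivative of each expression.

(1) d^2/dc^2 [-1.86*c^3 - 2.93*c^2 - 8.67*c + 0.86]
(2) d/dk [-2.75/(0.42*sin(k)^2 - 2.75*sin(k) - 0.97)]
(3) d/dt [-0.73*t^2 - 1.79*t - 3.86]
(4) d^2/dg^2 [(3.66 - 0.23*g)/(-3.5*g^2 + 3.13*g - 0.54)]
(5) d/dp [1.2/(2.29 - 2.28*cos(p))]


(1) = -11.16*c - 5.86
(2) = (2.31*sin(k) - 7.5625)*cos(k)/(-0.42*sin(k)^2 + 2.75*sin(k) + 0.97)^2
(3) = -1.46*t - 1.79
(4) = ((27.0598 - 4.83*g)*(3.5*g^2 - 3.13*g + 0.54) + (0.23*g - 3.66)*(7.0*g - 3.13)*(14.0*g - 6.26))/(3.5*g^2 - 3.13*g + 0.54)^3
(5) = -2.736*sin(p)/(2.28*cos(p) - 2.29)^2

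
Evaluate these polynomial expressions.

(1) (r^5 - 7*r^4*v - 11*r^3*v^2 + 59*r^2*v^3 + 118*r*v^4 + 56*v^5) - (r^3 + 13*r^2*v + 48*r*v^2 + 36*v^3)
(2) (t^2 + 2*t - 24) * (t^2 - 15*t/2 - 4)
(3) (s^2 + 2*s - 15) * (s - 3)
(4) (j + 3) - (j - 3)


(1) = r^5 - 7*r^4*v - 11*r^3*v^2 - r^3 + 59*r^2*v^3 - 13*r^2*v + 118*r*v^4 - 48*r*v^2 + 56*v^5 - 36*v^3
(2) = t^4 - 11*t^3/2 - 43*t^2 + 172*t + 96
(3) = s^3 - s^2 - 21*s + 45
(4) = 6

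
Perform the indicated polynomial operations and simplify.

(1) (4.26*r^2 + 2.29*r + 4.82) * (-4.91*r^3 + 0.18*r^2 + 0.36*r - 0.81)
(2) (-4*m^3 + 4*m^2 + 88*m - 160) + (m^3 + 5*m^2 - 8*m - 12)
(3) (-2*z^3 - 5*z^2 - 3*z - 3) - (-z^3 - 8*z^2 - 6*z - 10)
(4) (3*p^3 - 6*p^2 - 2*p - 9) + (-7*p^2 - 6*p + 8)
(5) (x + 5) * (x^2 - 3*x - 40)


(1) = -20.9166*r^5 - 10.4771*r^4 - 21.7204*r^3 - 1.7586*r^2 - 0.1197*r - 3.9042
(2) = -3*m^3 + 9*m^2 + 80*m - 172
(3) = -z^3 + 3*z^2 + 3*z + 7
(4) = 3*p^3 - 13*p^2 - 8*p - 1
(5) = x^3 + 2*x^2 - 55*x - 200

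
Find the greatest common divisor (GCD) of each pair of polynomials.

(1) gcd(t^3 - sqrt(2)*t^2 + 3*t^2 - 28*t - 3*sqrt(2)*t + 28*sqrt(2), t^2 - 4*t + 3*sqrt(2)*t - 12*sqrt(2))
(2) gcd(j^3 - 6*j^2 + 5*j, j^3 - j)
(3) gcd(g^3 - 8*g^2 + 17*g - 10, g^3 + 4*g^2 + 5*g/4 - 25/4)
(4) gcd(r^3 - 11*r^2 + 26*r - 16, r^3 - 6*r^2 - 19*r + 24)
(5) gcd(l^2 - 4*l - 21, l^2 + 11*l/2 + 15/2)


(1) = gcd((t - 4)*(t + 7)*(t - sqrt(2)), (t - 4)*(t + 3*sqrt(2))) = t - 4
(2) = gcd(j*(j - 5)*(j - 1), j*(j - 1)*(j + 1)) = j^2 - j
(3) = gcd((g - 5)*(g - 2)*(g - 1), (g - 1)*(g + 5/2)^2) = g - 1
(4) = gcd((r - 8)*(r - 2)*(r - 1), (r - 8)*(r - 1)*(r + 3)) = r^2 - 9*r + 8
(5) = l + 3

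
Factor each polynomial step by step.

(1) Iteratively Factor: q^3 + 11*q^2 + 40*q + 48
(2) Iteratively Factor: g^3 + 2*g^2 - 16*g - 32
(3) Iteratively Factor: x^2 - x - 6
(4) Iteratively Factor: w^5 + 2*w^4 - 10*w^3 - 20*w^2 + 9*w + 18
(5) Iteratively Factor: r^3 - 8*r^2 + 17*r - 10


(1) = (q + 4)*(q^2 + 7*q + 12) = (q + 4)^2*(q + 3)
(2) = (g + 4)*(g^2 - 2*g - 8) = (g + 2)*(g + 4)*(g - 4)
(3) = (x - 3)*(x + 2)
(4) = (w - 1)*(w^4 + 3*w^3 - 7*w^2 - 27*w - 18) = (w - 3)*(w - 1)*(w^3 + 6*w^2 + 11*w + 6) = (w - 3)*(w - 1)*(w + 1)*(w^2 + 5*w + 6) = (w - 3)*(w - 1)*(w + 1)*(w + 3)*(w + 2)
(5) = (r - 2)*(r^2 - 6*r + 5) = (r - 5)*(r - 2)*(r - 1)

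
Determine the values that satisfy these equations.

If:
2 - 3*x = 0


Then:
x = 2/3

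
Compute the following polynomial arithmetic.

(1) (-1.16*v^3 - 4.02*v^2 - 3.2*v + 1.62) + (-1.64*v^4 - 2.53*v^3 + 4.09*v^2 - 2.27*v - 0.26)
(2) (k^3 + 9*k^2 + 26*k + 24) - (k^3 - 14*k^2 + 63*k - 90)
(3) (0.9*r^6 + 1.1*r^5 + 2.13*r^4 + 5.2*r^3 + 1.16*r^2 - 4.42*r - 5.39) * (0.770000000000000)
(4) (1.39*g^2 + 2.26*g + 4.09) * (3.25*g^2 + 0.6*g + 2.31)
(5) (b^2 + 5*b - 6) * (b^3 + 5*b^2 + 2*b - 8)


(1) = -1.64*v^4 - 3.69*v^3 + 0.07*v^2 - 5.47*v + 1.36
(2) = 23*k^2 - 37*k + 114
(3) = 0.693*r^6 + 0.847*r^5 + 1.6401*r^4 + 4.004*r^3 + 0.8932*r^2 - 3.4034*r - 4.1503
(4) = 4.5175*g^4 + 8.179*g^3 + 17.8594*g^2 + 7.6746*g + 9.4479
(5) = b^5 + 10*b^4 + 21*b^3 - 28*b^2 - 52*b + 48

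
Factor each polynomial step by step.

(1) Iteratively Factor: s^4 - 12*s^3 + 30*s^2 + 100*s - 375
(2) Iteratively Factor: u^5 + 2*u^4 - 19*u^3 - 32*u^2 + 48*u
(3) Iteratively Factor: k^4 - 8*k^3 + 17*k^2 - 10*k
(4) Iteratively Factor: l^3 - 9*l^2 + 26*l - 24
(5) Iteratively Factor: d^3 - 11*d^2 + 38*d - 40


(1) = (s - 5)*(s^3 - 7*s^2 - 5*s + 75) = (s - 5)^2*(s^2 - 2*s - 15) = (s - 5)^2*(s + 3)*(s - 5)
(2) = (u - 4)*(u^4 + 6*u^3 + 5*u^2 - 12*u) = (u - 4)*(u + 4)*(u^3 + 2*u^2 - 3*u) = (u - 4)*(u - 1)*(u + 4)*(u^2 + 3*u) = (u - 4)*(u - 1)*(u + 3)*(u + 4)*(u)
(3) = (k - 2)*(k^3 - 6*k^2 + 5*k) = (k - 5)*(k - 2)*(k^2 - k) = k*(k - 5)*(k - 2)*(k - 1)
(4) = (l - 3)*(l^2 - 6*l + 8) = (l - 4)*(l - 3)*(l - 2)
(5) = (d - 4)*(d^2 - 7*d + 10) = (d - 4)*(d - 2)*(d - 5)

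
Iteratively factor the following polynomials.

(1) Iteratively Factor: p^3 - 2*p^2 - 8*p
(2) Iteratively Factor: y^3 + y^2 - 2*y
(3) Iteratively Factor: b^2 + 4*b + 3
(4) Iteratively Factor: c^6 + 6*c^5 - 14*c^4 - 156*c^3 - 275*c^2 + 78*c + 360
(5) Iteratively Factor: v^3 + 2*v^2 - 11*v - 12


(1) = (p + 2)*(p^2 - 4*p) = (p - 4)*(p + 2)*(p)
(2) = (y)*(y^2 + y - 2) = y*(y - 1)*(y + 2)
(3) = (b + 3)*(b + 1)
(4) = (c + 4)*(c^5 + 2*c^4 - 22*c^3 - 68*c^2 - 3*c + 90) = (c + 2)*(c + 4)*(c^4 - 22*c^2 - 24*c + 45) = (c - 1)*(c + 2)*(c + 4)*(c^3 + c^2 - 21*c - 45) = (c - 1)*(c + 2)*(c + 3)*(c + 4)*(c^2 - 2*c - 15) = (c - 1)*(c + 2)*(c + 3)^2*(c + 4)*(c - 5)
(5) = (v + 1)*(v^2 + v - 12) = (v + 1)*(v + 4)*(v - 3)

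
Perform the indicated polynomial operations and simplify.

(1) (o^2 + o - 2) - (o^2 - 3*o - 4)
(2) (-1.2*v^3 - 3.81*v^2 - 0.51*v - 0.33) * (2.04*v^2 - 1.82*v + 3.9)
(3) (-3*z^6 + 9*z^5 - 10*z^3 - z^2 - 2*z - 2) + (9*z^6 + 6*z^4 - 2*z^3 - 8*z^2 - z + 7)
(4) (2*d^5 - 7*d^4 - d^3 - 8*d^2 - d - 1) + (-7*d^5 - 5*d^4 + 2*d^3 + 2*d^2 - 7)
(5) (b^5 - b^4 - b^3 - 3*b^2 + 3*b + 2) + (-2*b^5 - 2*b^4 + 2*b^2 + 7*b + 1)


(1) = 4*o + 2
(2) = -2.448*v^5 - 5.5884*v^4 + 1.2138*v^3 - 14.604*v^2 - 1.3884*v - 1.287
(3) = 6*z^6 + 9*z^5 + 6*z^4 - 12*z^3 - 9*z^2 - 3*z + 5
(4) = -5*d^5 - 12*d^4 + d^3 - 6*d^2 - d - 8
(5) = -b^5 - 3*b^4 - b^3 - b^2 + 10*b + 3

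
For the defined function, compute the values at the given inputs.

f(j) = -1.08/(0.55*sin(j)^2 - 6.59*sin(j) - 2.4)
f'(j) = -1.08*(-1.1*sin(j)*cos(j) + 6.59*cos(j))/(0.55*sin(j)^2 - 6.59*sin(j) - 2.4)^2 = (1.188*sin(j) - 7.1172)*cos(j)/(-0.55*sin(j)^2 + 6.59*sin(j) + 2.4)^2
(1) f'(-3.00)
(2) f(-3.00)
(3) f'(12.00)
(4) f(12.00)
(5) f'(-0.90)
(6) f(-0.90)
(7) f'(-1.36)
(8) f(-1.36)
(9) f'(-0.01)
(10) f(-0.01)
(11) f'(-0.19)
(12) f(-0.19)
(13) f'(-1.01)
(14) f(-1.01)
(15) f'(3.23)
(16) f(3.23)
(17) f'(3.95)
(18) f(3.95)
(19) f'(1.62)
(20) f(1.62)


(1) = 3.39
(2) = 0.74
(3) = -3.91
(4) = -0.83
(5) = -0.52
(6) = -0.35
(7) = -0.08
(8) = -0.24
(9) = -1.31
(10) = 0.46
(11) = -5.59
(12) = 0.95
(13) = -0.34
(14) = -0.30
(15) = 2.19
(16) = 0.60
(17) = 0.78
(18) = -0.41
(19) = 0.00
(20) = 0.13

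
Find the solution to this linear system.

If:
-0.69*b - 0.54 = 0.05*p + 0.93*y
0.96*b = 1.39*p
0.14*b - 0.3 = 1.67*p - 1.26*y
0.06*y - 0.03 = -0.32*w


Then:
b = -0.52
p = -0.36
w = 0.13
y = -0.18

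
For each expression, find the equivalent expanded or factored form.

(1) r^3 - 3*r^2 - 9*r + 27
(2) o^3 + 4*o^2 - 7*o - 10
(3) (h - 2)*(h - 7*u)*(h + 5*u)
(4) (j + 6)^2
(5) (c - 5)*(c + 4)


(1) = (r - 3)^2*(r + 3)
(2) = (o - 2)*(o + 1)*(o + 5)
(3) = h^3 - 2*h^2*u - 2*h^2 - 35*h*u^2 + 4*h*u + 70*u^2
(4) = j^2 + 12*j + 36
(5) = c^2 - c - 20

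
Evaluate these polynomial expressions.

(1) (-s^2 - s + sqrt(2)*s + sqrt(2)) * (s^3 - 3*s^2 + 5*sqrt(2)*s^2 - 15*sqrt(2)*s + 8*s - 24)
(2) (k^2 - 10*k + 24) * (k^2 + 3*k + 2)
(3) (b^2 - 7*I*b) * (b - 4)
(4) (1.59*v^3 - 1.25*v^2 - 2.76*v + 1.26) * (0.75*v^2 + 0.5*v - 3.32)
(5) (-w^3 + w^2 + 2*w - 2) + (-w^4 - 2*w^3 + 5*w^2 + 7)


(1) = -s^5 - 4*sqrt(2)*s^4 + 2*s^4 + 5*s^3 + 8*sqrt(2)*s^3 - 4*s^2 + 20*sqrt(2)*s^2 - 16*sqrt(2)*s - 6*s - 24*sqrt(2)
(2) = k^4 - 7*k^3 - 4*k^2 + 52*k + 48
(3) = b^3 - 4*b^2 - 7*I*b^2 + 28*I*b
(4) = 1.1925*v^5 - 0.1425*v^4 - 7.9738*v^3 + 3.715*v^2 + 9.7932*v - 4.1832
(5) = -w^4 - 3*w^3 + 6*w^2 + 2*w + 5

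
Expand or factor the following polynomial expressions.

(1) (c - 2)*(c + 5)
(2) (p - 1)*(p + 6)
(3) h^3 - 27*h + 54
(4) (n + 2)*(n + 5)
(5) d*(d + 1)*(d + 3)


(1) = c^2 + 3*c - 10
(2) = p^2 + 5*p - 6
(3) = (h - 3)^2*(h + 6)
(4) = n^2 + 7*n + 10
(5) = d^3 + 4*d^2 + 3*d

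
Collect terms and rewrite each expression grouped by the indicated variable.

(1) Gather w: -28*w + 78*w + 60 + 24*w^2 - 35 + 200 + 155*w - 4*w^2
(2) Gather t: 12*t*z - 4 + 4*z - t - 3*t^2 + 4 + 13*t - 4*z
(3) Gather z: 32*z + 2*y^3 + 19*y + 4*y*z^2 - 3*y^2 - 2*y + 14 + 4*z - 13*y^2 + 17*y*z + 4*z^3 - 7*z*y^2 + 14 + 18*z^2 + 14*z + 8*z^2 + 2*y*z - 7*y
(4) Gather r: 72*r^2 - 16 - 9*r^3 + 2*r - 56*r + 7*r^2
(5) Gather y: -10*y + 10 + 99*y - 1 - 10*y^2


(1) = 20*w^2 + 205*w + 225
(2) = -3*t^2 + t*(12*z + 12)
(3) = 2*y^3 - 16*y^2 + 10*y + 4*z^3 + z^2*(4*y + 26) + z*(-7*y^2 + 19*y + 50) + 28
(4) = -9*r^3 + 79*r^2 - 54*r - 16
(5) = -10*y^2 + 89*y + 9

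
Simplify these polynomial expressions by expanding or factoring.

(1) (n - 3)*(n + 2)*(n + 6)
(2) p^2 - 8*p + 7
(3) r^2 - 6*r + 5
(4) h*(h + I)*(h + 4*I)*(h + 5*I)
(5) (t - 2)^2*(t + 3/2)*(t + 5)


(1) = n^3 + 5*n^2 - 12*n - 36
(2) = (p - 7)*(p - 1)
(3) = (r - 5)*(r - 1)
(4) = h^4 + 10*I*h^3 - 29*h^2 - 20*I*h
(5) = t^4 + 5*t^3/2 - 29*t^2/2 - 4*t + 30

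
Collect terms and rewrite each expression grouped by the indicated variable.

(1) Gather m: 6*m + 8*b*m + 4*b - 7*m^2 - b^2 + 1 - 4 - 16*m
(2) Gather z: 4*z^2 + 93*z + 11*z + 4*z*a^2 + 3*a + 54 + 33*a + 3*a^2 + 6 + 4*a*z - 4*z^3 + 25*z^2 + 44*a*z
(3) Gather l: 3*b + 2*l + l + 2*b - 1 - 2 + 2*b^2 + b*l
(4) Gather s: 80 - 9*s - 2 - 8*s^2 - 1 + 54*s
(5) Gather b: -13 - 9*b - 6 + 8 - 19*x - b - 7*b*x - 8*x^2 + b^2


(1) = -b^2 + 4*b - 7*m^2 + m*(8*b - 10) - 3
(2) = 3*a^2 + 36*a - 4*z^3 + 29*z^2 + z*(4*a^2 + 48*a + 104) + 60
(3) = 2*b^2 + 5*b + l*(b + 3) - 3
(4) = -8*s^2 + 45*s + 77
(5) = b^2 + b*(-7*x - 10) - 8*x^2 - 19*x - 11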